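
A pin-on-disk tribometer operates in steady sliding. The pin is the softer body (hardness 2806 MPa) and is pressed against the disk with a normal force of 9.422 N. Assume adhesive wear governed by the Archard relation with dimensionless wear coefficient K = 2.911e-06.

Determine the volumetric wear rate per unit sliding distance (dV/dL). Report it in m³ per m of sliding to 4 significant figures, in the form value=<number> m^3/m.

The intermediates are printed rounded. The computation carries full precision, and a lone final rounding, at 4 significant figures.
Convert: Hardness H = 2806 MPa = 2.806e+09 Pa.
Restated in SI base units: W = 9.422 N, H = 2.806e+09 Pa, K = 2.911e-06.
Wear rate dV/dL = K·W/H, per unit distance: 2.911e-06 · 9.422 / 2.806e+09 = 9.775e-15 m³/m.

value=9.775e-15 m^3/m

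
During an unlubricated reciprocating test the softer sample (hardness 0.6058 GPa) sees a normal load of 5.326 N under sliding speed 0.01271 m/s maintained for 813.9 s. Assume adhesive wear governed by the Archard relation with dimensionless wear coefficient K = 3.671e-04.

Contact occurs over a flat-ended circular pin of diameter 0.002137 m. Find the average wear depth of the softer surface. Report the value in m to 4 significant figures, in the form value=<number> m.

The intermediates are shown rounded, and each operation carries full precision — a single final rounding to 4 significant figures.
The distance L = v·t = 0.01271 m/s × 813.9 s = 10.34 m.
Hardness H = 0.6058 GPa = 6.058e+08 Pa.
Contact area A = π·d²/4 = π·(0.002137 m)²/4 = 3.587e-06 m².
As SI base values: W = 5.326 N, H = 6.058e+08 Pa, K = 3.671e-04.
Worn volume V = K·W·L/H = 3.671e-04 · 5.326 · 10.34 / 6.058e+08 = 3.339e-11 m³.
Mean wear depth h = V/A = 3.339e-11 / 3.587e-06 = 9.308e-06 m.

value=9.308e-06 m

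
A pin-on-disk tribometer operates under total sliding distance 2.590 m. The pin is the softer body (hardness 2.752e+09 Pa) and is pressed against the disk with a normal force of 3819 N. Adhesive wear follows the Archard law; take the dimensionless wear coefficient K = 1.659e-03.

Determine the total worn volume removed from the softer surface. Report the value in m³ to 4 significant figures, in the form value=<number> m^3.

value=5.963e-09 m^3

Shown intermediates are rounded — the computation holds full float precision — a lone final rounding to four significant figures.
Restated in SI base units: W = 3819 N, H = 2.752e+09 Pa, K = 1.659e-03.
The Archard volume V = K·W·L/H = 1.659e-03 · 3819 · 2.590 / 2.752e+09 = 5.963e-09 m³.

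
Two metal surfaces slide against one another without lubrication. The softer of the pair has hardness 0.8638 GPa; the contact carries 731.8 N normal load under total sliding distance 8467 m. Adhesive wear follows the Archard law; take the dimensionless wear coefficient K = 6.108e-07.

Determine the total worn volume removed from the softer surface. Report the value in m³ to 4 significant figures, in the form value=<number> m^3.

All arithmetic holds full float precision, and intermediates appear rounded. Rounded just once to four significant digits.
Hardness H = 0.8638 GPa = 8.638e+08 Pa.
In SI base units: W = 731.8 N, H = 8.638e+08 Pa, K = 6.108e-07.
Worn volume V = K·W·L/H = 6.108e-07 · 731.8 · 8467 / 8.638e+08 = 4.381e-09 m³.

value=4.381e-09 m^3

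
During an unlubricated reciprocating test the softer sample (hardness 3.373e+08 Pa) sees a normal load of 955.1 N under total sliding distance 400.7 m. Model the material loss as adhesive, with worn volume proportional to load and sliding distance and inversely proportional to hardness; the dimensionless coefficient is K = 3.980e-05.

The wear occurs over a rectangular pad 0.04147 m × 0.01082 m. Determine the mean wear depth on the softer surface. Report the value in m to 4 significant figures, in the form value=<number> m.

value=1.006e-04 m

The intermediates appear rounded; the computation runs at full float precision. Rounded once at the end: 4 significant figures.
Convert: Contact area A = 0.04147 m × 0.01082 m = 4.487e-04 m².
Restated in SI base units: W = 955.1 N, H = 3.373e+08 Pa, K = 3.980e-05.
Volume removed: V = K·W·L/H = 3.980e-05 · 955.1 · 400.7 / 3.373e+08 = 4.516e-08 m³.
Wear depth h = V/A = 4.516e-08 / 4.487e-04 = 1.006e-04 m.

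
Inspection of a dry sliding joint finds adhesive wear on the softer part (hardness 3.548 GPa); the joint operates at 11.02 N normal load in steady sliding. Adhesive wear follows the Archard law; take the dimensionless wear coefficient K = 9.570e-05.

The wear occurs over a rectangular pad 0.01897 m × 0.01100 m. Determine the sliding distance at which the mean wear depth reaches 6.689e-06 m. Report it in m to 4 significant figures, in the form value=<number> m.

Printed values are rounded. The computation carries full precision, and rounded once at the end, at four significant digits.
Hardness H = 3.548 GPa = 3.548e+09 Pa.
Contact area A = 0.01897 m × 0.01100 m = 2.087e-04 m².
SI base units throughout: W = 11.02 N, H = 3.548e+09 Pa, K = 9.570e-05.
Volume at the limit: V_lim = h_lim·A = 6.689e-06 · 2.087e-04 = 1.396e-09 m³.
So the life L = V_lim·H/(K·W) = 1.396e-09 · 3.548e+09 / (9.570e-05 · 11.02) = 4696 m.

value=4696 m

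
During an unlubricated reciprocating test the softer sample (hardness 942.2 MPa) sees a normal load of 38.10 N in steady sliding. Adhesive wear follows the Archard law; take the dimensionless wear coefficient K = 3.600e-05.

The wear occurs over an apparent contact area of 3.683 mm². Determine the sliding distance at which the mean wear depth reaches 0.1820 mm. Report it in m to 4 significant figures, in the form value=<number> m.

Intermediate values are displayed rounded, and every step keeps exact precision; one final rounding to 4 significant digits.
Hardness H = 942.2 MPa = 9.422e+08 Pa.
Contact area A = 3.683 mm² = 3.683e-06 m².
Depth limit h_lim = 0.1820 mm = 1.820e-04 m.
Restated in SI base units: W = 38.10 N, H = 9.422e+08 Pa, K = 3.600e-05.
Wearable volume V_lim = h_lim·A = 1.820e-04 · 3.683e-06 = 6.703e-10 m³.
Inverting, life L = V_lim·H/(K·W) = 6.703e-10 · 9.422e+08 / (3.600e-05 · 38.10) = 460.5 m.

value=460.5 m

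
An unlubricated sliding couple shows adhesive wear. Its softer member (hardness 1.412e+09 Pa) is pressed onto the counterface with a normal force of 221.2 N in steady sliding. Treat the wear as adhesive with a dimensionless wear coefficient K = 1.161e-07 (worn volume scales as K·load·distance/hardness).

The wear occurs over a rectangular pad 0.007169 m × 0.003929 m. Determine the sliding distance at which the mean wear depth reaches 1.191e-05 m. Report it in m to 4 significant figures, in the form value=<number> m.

Every step runs at exact precision — the intermediates are shown rounded — one final rounding: four significant figures.
Contact area A = 0.007169 m × 0.003929 m = 2.817e-05 m².
Collected in SI base units: W = 221.2 N, H = 1.412e+09 Pa, K = 1.161e-07.
Wearable volume V_lim = h_lim·A = 1.191e-05 · 2.817e-05 = 3.355e-10 m³.
Life L = V_lim·H/(K·W) = 3.355e-10 · 1.412e+09 / (1.161e-07 · 221.2) = 1.844e+04 m.

value=1.844e+04 m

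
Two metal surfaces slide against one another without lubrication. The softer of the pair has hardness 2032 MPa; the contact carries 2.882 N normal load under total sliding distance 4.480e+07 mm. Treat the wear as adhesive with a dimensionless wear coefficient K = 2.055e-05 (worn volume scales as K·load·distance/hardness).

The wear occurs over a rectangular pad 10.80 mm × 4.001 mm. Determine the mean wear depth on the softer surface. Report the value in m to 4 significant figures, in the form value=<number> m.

value=3.022e-05 m

Every step maintains full float precision; intermediates appear rounded; a single final rounding to four significant digits.
Convert: Sliding distance L = 4.480e+07 mm = 4.480e+04 m.
Convert: Hardness H = 2032 MPa = 2.032e+09 Pa.
Convert: Pad sides 10.80 mm × 4.001 mm = 0.01080 m × 0.004001 m. Contact area A = 0.01080 m × 0.004001 m = 4.321e-05 m².
As SI base values: W = 2.882 N, H = 2.032e+09 Pa, K = 2.055e-05.
Wear volume V = K·W·L/H = 2.055e-05 · 2.882 · 4.480e+04 / 2.032e+09 = 1.306e-09 m³.
Depth of wear h = V/A = 1.306e-09 / 4.321e-05 = 3.022e-05 m.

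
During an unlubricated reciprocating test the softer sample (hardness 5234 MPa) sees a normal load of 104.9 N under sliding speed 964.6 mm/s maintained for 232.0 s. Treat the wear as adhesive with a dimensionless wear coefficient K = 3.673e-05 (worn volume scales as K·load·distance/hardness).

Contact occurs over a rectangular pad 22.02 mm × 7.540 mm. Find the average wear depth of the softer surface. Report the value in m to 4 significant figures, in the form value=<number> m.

Each operation carries full float precision; intermediates are shown rounded. Rounded once at the end to 4 significant digits.
Convert: Sliding speed v = 964.6 mm/s = 0.9646 m/s. Sliding distance L = v·t = 0.9646 m/s × 232.0 s = 223.8 m.
Convert: Hardness H = 5234 MPa = 5.234e+09 Pa.
Convert: Pad sides 22.02 mm × 7.540 mm = 0.02202 m × 0.007540 m. Contact area A = 0.02202 m × 0.007540 m = 1.660e-04 m².
As SI base values: W = 104.9 N, H = 5.234e+09 Pa, K = 3.673e-05.
Archard volume V = K·W·L/H = 3.673e-05 · 104.9 · 223.8 / 5.234e+09 = 1.647e-10 m³.
Depth of wear h = V/A = 1.647e-10 / 1.660e-04 = 9.922e-07 m.

value=9.922e-07 m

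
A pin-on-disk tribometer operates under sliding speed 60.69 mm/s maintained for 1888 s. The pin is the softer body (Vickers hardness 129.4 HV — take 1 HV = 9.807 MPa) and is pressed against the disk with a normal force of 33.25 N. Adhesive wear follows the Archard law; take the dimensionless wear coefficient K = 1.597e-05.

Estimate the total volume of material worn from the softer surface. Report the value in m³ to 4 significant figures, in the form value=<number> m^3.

value=4.795e-11 m^3

Intermediates are displayed rounded; all working math maintains full precision; a single final rounding: 4 significant digits.
Sliding speed v = 60.69 mm/s = 0.06069 m/s. The distance L = v·t = 0.06069 m/s × 1888 s = 114.6 m.
Hardness H = 129.4 HV × 9.807 MPa/HV = 1269 MPa = 1.269e+09 Pa.
In SI base units: W = 33.25 N, H = 1.269e+09 Pa, K = 1.597e-05.
The Archard volume V = K·W·L/H = 1.597e-05 · 33.25 · 114.6 / 1.269e+09 = 4.795e-11 m³.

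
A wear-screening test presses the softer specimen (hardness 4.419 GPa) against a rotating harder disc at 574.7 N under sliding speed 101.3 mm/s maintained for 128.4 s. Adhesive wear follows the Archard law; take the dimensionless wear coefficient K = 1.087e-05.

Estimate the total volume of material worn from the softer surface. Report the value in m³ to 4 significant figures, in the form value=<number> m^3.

Intermediate values are shown rounded, and the computation runs at full float precision. Rounded just once: 4 significant figures.
Sliding speed v = 101.3 mm/s = 0.1013 m/s. Total distance L = v·t = 0.1013 m/s × 128.4 s = 13.01 m.
Hardness H = 4.419 GPa = 4.419e+09 Pa.
Restated in SI base units: W = 574.7 N, H = 4.419e+09 Pa, K = 1.087e-05.
Archard relation: V = K·W·L/H = 1.087e-05 · 574.7 · 13.01 / 4.419e+09 = 1.839e-11 m³.

value=1.839e-11 m^3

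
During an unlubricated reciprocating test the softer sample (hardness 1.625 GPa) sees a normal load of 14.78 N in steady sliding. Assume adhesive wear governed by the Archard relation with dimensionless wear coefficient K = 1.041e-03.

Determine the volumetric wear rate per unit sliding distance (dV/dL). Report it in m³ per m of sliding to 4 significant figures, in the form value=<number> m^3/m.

The intermediates appear rounded; every step carries full precision, and rounded just once to four significant figures.
Hardness H = 1.625 GPa = 1.625e+09 Pa.
In SI base units: W = 14.78 N, H = 1.625e+09 Pa, K = 1.041e-03.
The wear rate dV/dL = K·W/H, so: 1.041e-03 · 14.78 / 1.625e+09 = 9.468e-12 m³/m.

value=9.468e-12 m^3/m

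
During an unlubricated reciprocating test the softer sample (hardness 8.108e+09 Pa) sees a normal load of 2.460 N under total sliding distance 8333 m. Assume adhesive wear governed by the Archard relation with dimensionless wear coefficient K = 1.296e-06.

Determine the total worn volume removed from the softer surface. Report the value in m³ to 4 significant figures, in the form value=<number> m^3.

value=3.277e-12 m^3

Intermediate values are shown rounded, and each operation holds full float precision. Rounded just once to four significant figures.
SI base units throughout: W = 2.460 N, H = 8.108e+09 Pa, K = 1.296e-06.
Apply Archard: V = K·W·L/H = 1.296e-06 · 2.460 · 8333 / 8.108e+09 = 3.277e-12 m³.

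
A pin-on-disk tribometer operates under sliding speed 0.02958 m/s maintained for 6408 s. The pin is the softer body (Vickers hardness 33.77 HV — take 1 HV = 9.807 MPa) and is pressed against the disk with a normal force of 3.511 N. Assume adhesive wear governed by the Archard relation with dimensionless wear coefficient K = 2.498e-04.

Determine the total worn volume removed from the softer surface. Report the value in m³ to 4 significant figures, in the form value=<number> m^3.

The computation carries full precision; the intermediates appear rounded. Rounded just once to 4 significant figures.
Sliding distance L = v·t = 0.02958 m/s × 6408 s = 189.5 m.
Hardness H = 33.77 HV × 9.807 MPa/HV = 331.2 MPa = 3.312e+08 Pa.
Working in SI base units: W = 3.511 N, H = 3.312e+08 Pa, K = 2.498e-04.
Archard volume V = K·W·L/H = 2.498e-04 · 3.511 · 189.5 / 3.312e+08 = 5.020e-10 m³.

value=5.020e-10 m^3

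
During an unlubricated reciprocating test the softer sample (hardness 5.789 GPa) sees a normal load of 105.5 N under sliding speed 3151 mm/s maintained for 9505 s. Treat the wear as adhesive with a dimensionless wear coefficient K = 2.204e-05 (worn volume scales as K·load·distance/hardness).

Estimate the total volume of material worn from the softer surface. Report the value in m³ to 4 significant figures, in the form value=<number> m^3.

Intermediates appear rounded — all arithmetic holds full precision — one last rounding: 4 significant digits.
Convert: Sliding speed v = 3151 mm/s = 3.151 m/s. Path length L = v·t = 3.151 m/s × 9505 s = 2.995e+04 m.
Convert: Hardness H = 5.789 GPa = 5.789e+09 Pa.
Expressed in SI base units: W = 105.5 N, H = 5.789e+09 Pa, K = 2.204e-05.
Volume removed: V = K·W·L/H = 2.204e-05 · 105.5 · 2.995e+04 / 5.789e+09 = 1.203e-08 m³.

value=1.203e-08 m^3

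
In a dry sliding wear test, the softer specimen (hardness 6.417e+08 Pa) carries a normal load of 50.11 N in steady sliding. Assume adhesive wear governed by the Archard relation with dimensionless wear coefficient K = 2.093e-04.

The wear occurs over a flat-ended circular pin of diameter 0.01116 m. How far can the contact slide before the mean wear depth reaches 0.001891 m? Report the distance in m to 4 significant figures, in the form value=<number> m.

All arithmetic carries exact precision, and quoted intermediates are rounded, and a lone final rounding: four significant figures.
Convert: Contact area A = π·d²/4 = π·(0.01116 m)²/4 = 9.782e-05 m².
Working in SI base units: W = 50.11 N, H = 6.417e+08 Pa, K = 2.093e-04.
At the depth limit, V_lim = h_lim·A = 0.001891 · 9.782e-05 = 1.850e-07 m³.
So the life L = V_lim·H/(K·W) = 1.850e-07 · 6.417e+08 / (2.093e-04 · 50.11) = 1.132e+04 m.

value=1.132e+04 m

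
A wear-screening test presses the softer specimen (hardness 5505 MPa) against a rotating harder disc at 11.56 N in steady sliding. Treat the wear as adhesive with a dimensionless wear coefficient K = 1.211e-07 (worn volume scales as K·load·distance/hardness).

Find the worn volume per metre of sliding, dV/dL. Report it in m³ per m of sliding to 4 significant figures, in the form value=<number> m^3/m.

value=2.543e-16 m^3/m

The algebra maintains exact precision; printed values are rounded; a lone final rounding, at four significant digits.
Hardness H = 5505 MPa = 5.505e+09 Pa.
Working in SI base units: W = 11.56 N, H = 5.505e+09 Pa, K = 1.211e-07.
Volumetric rate dV/dL = K·W/H (independent of L): 1.211e-07 · 11.56 / 5.505e+09 = 2.543e-16 m³/m.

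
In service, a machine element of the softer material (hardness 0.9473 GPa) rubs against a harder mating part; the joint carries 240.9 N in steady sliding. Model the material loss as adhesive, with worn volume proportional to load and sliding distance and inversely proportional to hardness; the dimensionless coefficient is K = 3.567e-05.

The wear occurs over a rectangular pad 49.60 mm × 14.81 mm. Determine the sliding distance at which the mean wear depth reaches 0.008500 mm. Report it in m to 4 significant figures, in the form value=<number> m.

Intermediate values are printed rounded; every step runs at full precision, and rounded just once to 4 significant figures.
Hardness H = 0.9473 GPa = 9.473e+08 Pa.
Pad sides 49.60 mm × 14.81 mm = 0.04960 m × 0.01481 m. Contact area A = 0.04960 m × 0.01481 m = 7.346e-04 m².
Depth limit h_lim = 0.008500 mm = 8.500e-06 m.
Expressed in SI base units: W = 240.9 N, H = 9.473e+08 Pa, K = 3.567e-05.
Permissible volume V_lim = h_lim·A = 8.500e-06 · 7.346e-04 = 6.244e-09 m³.
Thus life L = V_lim·H/(K·W) = 6.244e-09 · 9.473e+08 / (3.567e-05 · 240.9) = 688.3 m.

value=688.3 m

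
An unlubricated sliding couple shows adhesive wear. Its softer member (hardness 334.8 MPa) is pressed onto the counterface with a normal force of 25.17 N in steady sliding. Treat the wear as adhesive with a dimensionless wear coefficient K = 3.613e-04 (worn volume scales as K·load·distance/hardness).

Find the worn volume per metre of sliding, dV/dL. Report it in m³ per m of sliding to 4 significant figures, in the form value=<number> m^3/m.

value=2.716e-11 m^3/m

The computation carries full float precision — the intermediates appear rounded — a single final rounding to four significant figures.
Hardness H = 334.8 MPa = 3.348e+08 Pa.
In SI base units: W = 25.17 N, H = 3.348e+08 Pa, K = 3.613e-04.
Rate of wear dV/dL = K·W/H: 3.613e-04 · 25.17 / 3.348e+08 = 2.716e-11 m³/m.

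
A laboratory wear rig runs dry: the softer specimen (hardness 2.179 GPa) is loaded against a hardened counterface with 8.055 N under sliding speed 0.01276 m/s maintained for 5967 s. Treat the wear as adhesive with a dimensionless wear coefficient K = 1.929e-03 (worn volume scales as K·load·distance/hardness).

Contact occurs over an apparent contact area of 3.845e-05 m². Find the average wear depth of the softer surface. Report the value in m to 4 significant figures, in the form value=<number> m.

value=1.412e-05 m

The intermediates are displayed rounded. The algebra carries full float precision. Rounded once at the end, at four significant figures.
Total distance L = v·t = 0.01276 m/s × 5967 s = 76.14 m.
Hardness H = 2.179 GPa = 2.179e+09 Pa.
Restated in SI base units: W = 8.055 N, H = 2.179e+09 Pa, K = 1.929e-03.
The Archard volume V = K·W·L/H = 1.929e-03 · 8.055 · 76.14 / 2.179e+09 = 5.429e-10 m³.
Depth of wear h = V/A = 5.429e-10 / 3.845e-05 = 1.412e-05 m.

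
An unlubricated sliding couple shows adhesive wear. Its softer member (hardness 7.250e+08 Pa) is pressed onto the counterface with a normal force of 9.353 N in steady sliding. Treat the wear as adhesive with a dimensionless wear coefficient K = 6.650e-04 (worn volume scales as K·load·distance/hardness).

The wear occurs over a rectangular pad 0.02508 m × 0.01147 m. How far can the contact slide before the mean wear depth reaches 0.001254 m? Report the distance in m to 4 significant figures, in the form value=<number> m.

The algebra keeps full float precision, and the intermediates are shown rounded, and one final rounding to four significant digits.
Convert: Contact area A = 0.02508 m × 0.01147 m = 2.877e-04 m².
Collected in SI base units: W = 9.353 N, H = 7.250e+08 Pa, K = 6.650e-04.
Limit volume V_lim = h_lim·A = 0.001254 · 2.877e-04 = 3.607e-07 m³.
Thus life L = V_lim·H/(K·W) = 3.607e-07 · 7.250e+08 / (6.650e-04 · 9.353) = 4.205e+04 m.

value=4.205e+04 m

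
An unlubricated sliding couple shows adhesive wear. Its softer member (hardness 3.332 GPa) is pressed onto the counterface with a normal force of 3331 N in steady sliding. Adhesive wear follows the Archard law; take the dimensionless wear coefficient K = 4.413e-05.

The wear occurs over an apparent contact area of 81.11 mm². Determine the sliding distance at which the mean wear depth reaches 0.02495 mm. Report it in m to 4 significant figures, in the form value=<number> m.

value=45.87 m

Each operation carries full float precision. Intermediate values appear rounded. Rounded just once, at four significant digits.
Hardness H = 3.332 GPa = 3.332e+09 Pa.
Contact area A = 81.11 mm² = 8.111e-05 m².
Depth limit h_lim = 0.02495 mm = 2.495e-05 m.
Restated in SI base units: W = 3331 N, H = 3.332e+09 Pa, K = 4.413e-05.
Allowed volume V_lim = h_lim·A = 2.495e-05 · 8.111e-05 = 2.024e-09 m³.
Thus life L = V_lim·H/(K·W) = 2.024e-09 · 3.332e+09 / (4.413e-05 · 3331) = 45.87 m.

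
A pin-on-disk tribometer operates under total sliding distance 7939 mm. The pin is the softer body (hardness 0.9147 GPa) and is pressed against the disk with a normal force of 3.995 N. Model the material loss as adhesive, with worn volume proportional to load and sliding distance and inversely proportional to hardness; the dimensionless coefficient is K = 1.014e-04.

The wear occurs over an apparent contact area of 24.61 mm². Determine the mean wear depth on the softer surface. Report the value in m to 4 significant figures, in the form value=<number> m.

Intermediates appear rounded. Every step maintains full precision — rounded just once: 4 significant figures.
Convert: Path length L = 7939 mm = 7.939 m.
Convert: Hardness H = 0.9147 GPa = 9.147e+08 Pa.
Convert: Contact area A = 24.61 mm² = 2.461e-05 m².
Working in SI base units: W = 3.995 N, H = 9.147e+08 Pa, K = 1.014e-04.
Archard volume V = K·W·L/H = 1.014e-04 · 3.995 · 7.939 / 9.147e+08 = 3.516e-12 m³.
Depth of wear h = V/A = 3.516e-12 / 2.461e-05 = 1.429e-07 m.

value=1.429e-07 m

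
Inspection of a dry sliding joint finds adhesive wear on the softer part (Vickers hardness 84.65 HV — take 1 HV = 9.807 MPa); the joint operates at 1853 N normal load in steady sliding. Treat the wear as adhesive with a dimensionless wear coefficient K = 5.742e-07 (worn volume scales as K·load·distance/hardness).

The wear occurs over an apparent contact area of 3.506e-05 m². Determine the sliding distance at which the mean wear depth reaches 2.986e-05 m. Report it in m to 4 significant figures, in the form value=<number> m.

The computation carries full float precision; intermediate values are displayed rounded. Rounded once at the end to 4 significant figures.
Convert: Hardness H = 84.65 HV × 9.807 MPa/HV = 830.2 MPa = 8.302e+08 Pa.
As SI base values: W = 1853 N, H = 8.302e+08 Pa, K = 5.742e-07.
Allowed volume V_lim = h_lim·A = 2.986e-05 · 3.506e-05 = 1.047e-09 m³.
Inverting, life L = V_lim·H/(K·W) = 1.047e-09 · 8.302e+08 / (5.742e-07 · 1853) = 816.8 m.

value=816.8 m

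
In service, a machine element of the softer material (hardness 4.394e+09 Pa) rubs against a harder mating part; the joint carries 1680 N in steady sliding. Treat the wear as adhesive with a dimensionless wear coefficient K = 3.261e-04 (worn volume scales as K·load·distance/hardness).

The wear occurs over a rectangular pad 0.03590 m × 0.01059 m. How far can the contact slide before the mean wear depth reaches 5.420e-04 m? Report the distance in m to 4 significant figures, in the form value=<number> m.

The intermediates are printed rounded; all working math keeps exact precision — rounded just once: 4 significant digits.
Contact area A = 0.03590 m × 0.01059 m = 3.802e-04 m².
As SI base values: W = 1680 N, H = 4.394e+09 Pa, K = 3.261e-04.
Volume at the limit: V_lim = h_lim·A = 5.420e-04 · 3.802e-04 = 2.061e-07 m³.
Life L = V_lim·H/(K·W) = 2.061e-07 · 4.394e+09 / (3.261e-04 · 1680) = 1653 m.

value=1653 m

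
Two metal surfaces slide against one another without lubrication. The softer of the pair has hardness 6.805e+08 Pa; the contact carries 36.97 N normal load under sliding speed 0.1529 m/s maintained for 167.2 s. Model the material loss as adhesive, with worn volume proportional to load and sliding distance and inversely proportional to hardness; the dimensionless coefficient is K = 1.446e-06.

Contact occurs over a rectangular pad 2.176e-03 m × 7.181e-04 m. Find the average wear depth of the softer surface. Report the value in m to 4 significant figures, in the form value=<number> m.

value=1.285e-06 m

All arithmetic carries full float precision, and the intermediates are shown rounded, and a lone final rounding: 4 significant figures.
Convert: Total distance L = v·t = 0.1529 m/s × 167.2 s = 25.56 m.
Convert: Contact area A = 2.176e-03 m × 7.181e-04 m = 1.563e-06 m².
Restated in SI base units: W = 36.97 N, H = 6.805e+08 Pa, K = 1.446e-06.
Apply Archard: V = K·W·L/H = 1.446e-06 · 36.97 · 25.56 / 6.805e+08 = 2.008e-12 m³.
Depth h = V/A = 2.008e-12 / 1.563e-06 = 1.285e-06 m.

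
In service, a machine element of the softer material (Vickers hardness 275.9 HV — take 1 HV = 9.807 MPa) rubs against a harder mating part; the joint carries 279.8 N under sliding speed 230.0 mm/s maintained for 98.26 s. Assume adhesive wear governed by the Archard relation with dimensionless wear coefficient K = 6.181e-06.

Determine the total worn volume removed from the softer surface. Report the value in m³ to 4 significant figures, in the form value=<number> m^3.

All arithmetic keeps full precision — intermediates appear rounded, and rounded just once, at 4 significant digits.
Sliding speed v = 230.0 mm/s = 0.2300 m/s. Sliding distance L = v·t = 0.2300 m/s × 98.26 s = 22.60 m.
Hardness H = 275.9 HV × 9.807 MPa/HV = 2706 MPa = 2.706e+09 Pa.
SI base units throughout: W = 279.8 N, H = 2.706e+09 Pa, K = 6.181e-06.
By Archard's law, V = K·W·L/H = 6.181e-06 · 279.8 · 22.60 / 2.706e+09 = 1.445e-11 m³.

value=1.445e-11 m^3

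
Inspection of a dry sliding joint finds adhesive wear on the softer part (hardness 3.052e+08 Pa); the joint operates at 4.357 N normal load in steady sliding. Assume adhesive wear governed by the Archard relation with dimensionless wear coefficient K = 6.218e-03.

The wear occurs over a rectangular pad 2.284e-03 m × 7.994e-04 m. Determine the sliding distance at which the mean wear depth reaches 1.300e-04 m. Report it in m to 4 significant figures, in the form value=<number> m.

Intermediates are displayed rounded — the computation keeps exact precision. Rounded just once to 4 significant figures.
Contact area A = 2.284e-03 m × 7.994e-04 m = 1.826e-06 m².
Expressed in SI base units: W = 4.357 N, H = 3.052e+08 Pa, K = 6.218e-03.
Permissible volume V_lim = h_lim·A = 1.300e-04 · 1.826e-06 = 2.374e-10 m³.
So the life L = V_lim·H/(K·W) = 2.374e-10 · 3.052e+08 / (6.218e-03 · 4.357) = 2.674 m.

value=2.674 m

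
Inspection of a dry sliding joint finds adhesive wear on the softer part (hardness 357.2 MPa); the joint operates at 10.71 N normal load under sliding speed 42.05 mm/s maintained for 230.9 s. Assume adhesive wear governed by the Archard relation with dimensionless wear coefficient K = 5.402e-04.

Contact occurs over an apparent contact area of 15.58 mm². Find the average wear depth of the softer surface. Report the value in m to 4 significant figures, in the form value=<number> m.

The intermediates are displayed rounded; all arithmetic carries exact precision — a lone final rounding to 4 significant figures.
Convert: Sliding speed v = 42.05 mm/s = 0.04205 m/s. The distance L = v·t = 0.04205 m/s × 230.9 s = 9.709 m.
Convert: Hardness H = 357.2 MPa = 3.572e+08 Pa.
Convert: Contact area A = 15.58 mm² = 1.558e-05 m².
Collected in SI base units: W = 10.71 N, H = 3.572e+08 Pa, K = 5.402e-04.
Archard volume V = K·W·L/H = 5.402e-04 · 10.71 · 9.709 / 3.572e+08 = 1.573e-10 m³.
Depth h = V/A = 1.573e-10 / 1.558e-05 = 1.009e-05 m.

value=1.009e-05 m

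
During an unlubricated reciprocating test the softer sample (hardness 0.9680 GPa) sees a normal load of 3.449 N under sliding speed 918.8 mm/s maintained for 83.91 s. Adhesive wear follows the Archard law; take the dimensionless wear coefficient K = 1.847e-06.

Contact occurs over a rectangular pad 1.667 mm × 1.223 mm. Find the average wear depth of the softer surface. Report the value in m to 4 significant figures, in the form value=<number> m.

value=2.489e-07 m

Each operation keeps exact precision — intermediate values are shown rounded; rounded once at the end: four significant digits.
Sliding speed v = 918.8 mm/s = 0.9188 m/s. Path length L = v·t = 0.9188 m/s × 83.91 s = 77.10 m.
Hardness H = 0.9680 GPa = 9.680e+08 Pa.
Pad sides 1.667 mm × 1.223 mm = 0.001667 m × 0.001223 m. Contact area A = 0.001667 m × 0.001223 m = 2.039e-06 m².
Restated in SI base units: W = 3.449 N, H = 9.680e+08 Pa, K = 1.847e-06.
Volume removed: V = K·W·L/H = 1.847e-06 · 3.449 · 77.10 / 9.680e+08 = 5.074e-13 m³.
Mean wear depth h = V/A = 5.074e-13 / 2.039e-06 = 2.489e-07 m.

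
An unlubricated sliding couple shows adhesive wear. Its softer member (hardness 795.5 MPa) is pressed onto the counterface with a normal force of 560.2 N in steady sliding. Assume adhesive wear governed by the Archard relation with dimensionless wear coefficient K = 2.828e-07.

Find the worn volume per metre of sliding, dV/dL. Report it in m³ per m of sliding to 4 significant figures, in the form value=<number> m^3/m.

value=1.992e-13 m^3/m

The intermediates appear rounded; the computation keeps full float precision — one final rounding to four significant figures.
Convert: Hardness H = 795.5 MPa = 7.955e+08 Pa.
As SI base values: W = 560.2 N, H = 7.955e+08 Pa, K = 2.828e-07.
Sliding wear rate dV/dL = K·W/H: 2.828e-07 · 560.2 / 7.955e+08 = 1.992e-13 m³/m.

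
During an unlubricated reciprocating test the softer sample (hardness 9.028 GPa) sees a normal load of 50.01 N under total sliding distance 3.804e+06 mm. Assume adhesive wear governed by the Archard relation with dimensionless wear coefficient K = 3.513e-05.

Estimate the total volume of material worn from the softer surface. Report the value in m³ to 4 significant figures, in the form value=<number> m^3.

value=7.403e-10 m^3

Shown intermediates are rounded, and the computation maintains full precision. Rounded once at the end, at four significant figures.
Convert: Distance covered L = 3.804e+06 mm = 3804 m.
Convert: Hardness H = 9.028 GPa = 9.028e+09 Pa.
Working in SI base units: W = 50.01 N, H = 9.028e+09 Pa, K = 3.513e-05.
Apply Archard: V = K·W·L/H = 3.513e-05 · 50.01 · 3804 / 9.028e+09 = 7.403e-10 m³.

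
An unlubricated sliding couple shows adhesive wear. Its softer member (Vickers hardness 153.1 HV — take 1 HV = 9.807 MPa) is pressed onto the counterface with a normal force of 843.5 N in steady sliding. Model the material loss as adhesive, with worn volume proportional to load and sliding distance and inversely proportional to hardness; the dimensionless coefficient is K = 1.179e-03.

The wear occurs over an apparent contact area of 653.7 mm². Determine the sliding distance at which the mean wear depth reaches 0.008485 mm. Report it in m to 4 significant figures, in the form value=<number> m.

value=8.374 m

Intermediates are shown rounded, and the computation carries exact precision, and rounded once at the end, at four significant figures.
Hardness H = 153.1 HV × 9.807 MPa/HV = 1501 MPa = 1.501e+09 Pa.
Contact area A = 653.7 mm² = 6.537e-04 m².
Depth limit h_lim = 0.008485 mm = 8.485e-06 m.
As SI base values: W = 843.5 N, H = 1.501e+09 Pa, K = 1.179e-03.
Limit volume V_lim = h_lim·A = 8.485e-06 · 6.537e-04 = 5.547e-09 m³.
Sliding life L = V_lim·H/(K·W) = 5.547e-09 · 1.501e+09 / (1.179e-03 · 843.5) = 8.374 m.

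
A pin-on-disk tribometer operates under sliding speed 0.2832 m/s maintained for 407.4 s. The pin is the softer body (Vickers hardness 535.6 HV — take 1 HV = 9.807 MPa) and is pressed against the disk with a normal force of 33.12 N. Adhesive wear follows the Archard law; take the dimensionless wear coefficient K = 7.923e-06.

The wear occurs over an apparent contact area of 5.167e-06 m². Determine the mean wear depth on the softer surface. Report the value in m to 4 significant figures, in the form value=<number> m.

value=1.116e-06 m

The intermediates are displayed rounded — all working math runs at full float precision — rounded once at the end, at 4 significant digits.
Convert: Path length L = v·t = 0.2832 m/s × 407.4 s = 115.4 m.
Convert: Hardness H = 535.6 HV × 9.807 MPa/HV = 5253 MPa = 5.253e+09 Pa.
In SI base units, W = 33.12 N, H = 5.253e+09 Pa, K = 7.923e-06.
The Archard volume V = K·W·L/H = 7.923e-06 · 33.12 · 115.4 / 5.253e+09 = 5.764e-12 m³.
Average depth h = V/A = 5.764e-12 / 5.167e-06 = 1.116e-06 m.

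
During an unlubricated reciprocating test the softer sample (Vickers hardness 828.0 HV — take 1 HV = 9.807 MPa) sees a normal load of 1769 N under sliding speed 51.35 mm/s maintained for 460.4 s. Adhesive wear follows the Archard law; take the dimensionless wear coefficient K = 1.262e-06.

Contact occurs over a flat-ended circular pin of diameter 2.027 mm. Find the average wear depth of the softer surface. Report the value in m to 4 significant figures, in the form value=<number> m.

value=2.014e-06 m

Intermediate values are printed rounded, and all arithmetic carries full precision; a lone final rounding: four significant digits.
Sliding speed v = 51.35 mm/s = 0.05135 m/s. Path length L = v·t = 0.05135 m/s × 460.4 s = 23.64 m.
Hardness H = 828.0 HV × 9.807 MPa/HV = 8120 MPa = 8.120e+09 Pa.
Pin diameter d = 2.027 mm = 0.002027 m. Contact area A = π·d²/4 = π·(0.002027 m)²/4 = 3.227e-06 m².
Expressed in SI base units: W = 1769 N, H = 8.120e+09 Pa, K = 1.262e-06.
Wear volume V = K·W·L/H = 1.262e-06 · 1769 · 23.64 / 8.120e+09 = 6.500e-12 m³.
Mean wear depth h = V/A = 6.500e-12 / 3.227e-06 = 2.014e-06 m.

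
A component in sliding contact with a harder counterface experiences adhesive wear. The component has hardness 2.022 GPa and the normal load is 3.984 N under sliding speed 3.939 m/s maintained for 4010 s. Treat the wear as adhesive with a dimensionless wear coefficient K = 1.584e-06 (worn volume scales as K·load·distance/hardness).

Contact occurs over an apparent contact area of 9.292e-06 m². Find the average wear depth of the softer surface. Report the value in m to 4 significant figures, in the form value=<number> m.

value=5.305e-06 m

The computation holds full precision, and the intermediates are printed rounded; rounded once at the end, at 4 significant figures.
Convert: Total distance L = v·t = 3.939 m/s × 4010 s = 1.580e+04 m.
Convert: Hardness H = 2.022 GPa = 2.022e+09 Pa.
Working in SI base units: W = 3.984 N, H = 2.022e+09 Pa, K = 1.584e-06.
Archard relation: V = K·W·L/H = 1.584e-06 · 3.984 · 1.580e+04 / 2.022e+09 = 4.930e-11 m³.
Mean depth h = V/A = 4.930e-11 / 9.292e-06 = 5.305e-06 m.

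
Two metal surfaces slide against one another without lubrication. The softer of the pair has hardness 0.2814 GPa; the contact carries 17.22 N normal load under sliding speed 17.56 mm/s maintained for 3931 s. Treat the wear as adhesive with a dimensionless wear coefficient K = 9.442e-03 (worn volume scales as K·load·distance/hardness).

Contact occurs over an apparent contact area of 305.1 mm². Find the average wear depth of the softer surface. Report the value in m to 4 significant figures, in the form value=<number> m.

value=1.307e-04 m

Intermediate values appear rounded; all working math carries full precision. Rounded once at the end to four significant figures.
Convert: Sliding speed v = 17.56 mm/s = 0.01756 m/s. Distance covered L = v·t = 0.01756 m/s × 3931 s = 69.03 m.
Convert: Hardness H = 0.2814 GPa = 2.814e+08 Pa.
Convert: Contact area A = 305.1 mm² = 3.051e-04 m².
Working in SI base units: W = 17.22 N, H = 2.814e+08 Pa, K = 9.442e-03.
Archard relation: V = K·W·L/H = 9.442e-03 · 17.22 · 69.03 / 2.814e+08 = 3.988e-08 m³.
Depth of wear h = V/A = 3.988e-08 / 3.051e-04 = 1.307e-04 m.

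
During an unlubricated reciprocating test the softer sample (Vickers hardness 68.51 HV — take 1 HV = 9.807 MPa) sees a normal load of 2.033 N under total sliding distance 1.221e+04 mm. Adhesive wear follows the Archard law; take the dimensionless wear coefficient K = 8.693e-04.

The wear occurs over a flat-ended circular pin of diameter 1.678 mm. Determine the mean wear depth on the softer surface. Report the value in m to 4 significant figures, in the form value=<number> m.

The algebra keeps full float precision, and intermediate values are shown rounded — a single final rounding to four significant figures.
Convert: Distance covered L = 1.221e+04 mm = 12.21 m.
Convert: Hardness H = 68.51 HV × 9.807 MPa/HV = 671.9 MPa = 6.719e+08 Pa.
Convert: Pin diameter d = 1.678 mm = 0.001678 m. Contact area A = π·d²/4 = π·(0.001678 m)²/4 = 2.211e-06 m².
Expressed in SI base units: W = 2.033 N, H = 6.719e+08 Pa, K = 8.693e-04.
Apply Archard: V = K·W·L/H = 8.693e-04 · 2.033 · 12.21 / 6.719e+08 = 3.212e-11 m³.
Mean wear depth h = V/A = 3.212e-11 / 2.211e-06 = 1.452e-05 m.

value=1.452e-05 m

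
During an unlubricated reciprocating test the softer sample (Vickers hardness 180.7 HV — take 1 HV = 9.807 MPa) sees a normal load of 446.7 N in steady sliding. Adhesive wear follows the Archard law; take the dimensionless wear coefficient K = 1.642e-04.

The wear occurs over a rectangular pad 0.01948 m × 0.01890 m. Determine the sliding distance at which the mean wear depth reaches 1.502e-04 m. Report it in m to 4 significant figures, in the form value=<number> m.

All working math maintains full float precision, and displayed values are rounded, and a lone final rounding to four significant figures.
Convert: Hardness H = 180.7 HV × 9.807 MPa/HV = 1772 MPa = 1.772e+09 Pa.
Convert: Contact area A = 0.01948 m × 0.01890 m = 3.682e-04 m².
As SI base values: W = 446.7 N, H = 1.772e+09 Pa, K = 1.642e-04.
Volume at the limit: V_lim = h_lim·A = 1.502e-04 · 3.682e-04 = 5.530e-08 m³.
Inverting, life L = V_lim·H/(K·W) = 5.530e-08 · 1.772e+09 / (1.642e-04 · 446.7) = 1336 m.

value=1336 m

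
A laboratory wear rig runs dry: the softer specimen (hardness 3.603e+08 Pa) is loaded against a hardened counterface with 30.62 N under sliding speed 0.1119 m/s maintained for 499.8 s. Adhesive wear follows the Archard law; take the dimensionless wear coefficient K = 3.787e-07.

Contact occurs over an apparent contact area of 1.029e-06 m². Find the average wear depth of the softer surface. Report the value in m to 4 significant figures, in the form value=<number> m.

value=1.749e-06 m

Intermediate values are printed rounded — the algebra maintains full float precision; rounded just once to 4 significant digits.
The distance L = v·t = 0.1119 m/s × 499.8 s = 55.93 m.
Working in SI base units: W = 30.62 N, H = 3.603e+08 Pa, K = 3.787e-07.
Archard relation: V = K·W·L/H = 3.787e-07 · 30.62 · 55.93 / 3.603e+08 = 1.800e-12 m³.
Depth of wear h = V/A = 1.800e-12 / 1.029e-06 = 1.749e-06 m.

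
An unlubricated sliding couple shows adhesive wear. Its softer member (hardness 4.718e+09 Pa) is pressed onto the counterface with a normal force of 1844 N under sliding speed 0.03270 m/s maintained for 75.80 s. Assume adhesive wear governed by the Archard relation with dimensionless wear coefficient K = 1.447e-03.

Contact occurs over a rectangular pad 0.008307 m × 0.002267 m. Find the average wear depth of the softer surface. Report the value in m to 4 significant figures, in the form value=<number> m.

value=7.444e-05 m

Intermediates appear rounded. All working math maintains full precision; one last rounding, at 4 significant figures.
The distance L = v·t = 0.03270 m/s × 75.80 s = 2.479 m.
Contact area A = 0.008307 m × 0.002267 m = 1.883e-05 m².
Working in SI base units: W = 1844 N, H = 4.718e+09 Pa, K = 1.447e-03.
The Archard volume V = K·W·L/H = 1.447e-03 · 1844 · 2.479 / 4.718e+09 = 1.402e-09 m³.
Depth of wear h = V/A = 1.402e-09 / 1.883e-05 = 7.444e-05 m.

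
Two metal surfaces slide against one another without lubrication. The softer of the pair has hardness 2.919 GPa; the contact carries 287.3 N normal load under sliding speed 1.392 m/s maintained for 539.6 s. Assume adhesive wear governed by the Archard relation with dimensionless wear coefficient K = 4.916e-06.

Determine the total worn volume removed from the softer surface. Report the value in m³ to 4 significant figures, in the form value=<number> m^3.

value=3.634e-10 m^3

Intermediates are printed rounded, and all arithmetic carries full precision; one final rounding, at four significant figures.
The distance L = v·t = 1.392 m/s × 539.6 s = 751.1 m.
Hardness H = 2.919 GPa = 2.919e+09 Pa.
In SI base units: W = 287.3 N, H = 2.919e+09 Pa, K = 4.916e-06.
Volume removed: V = K·W·L/H = 4.916e-06 · 287.3 · 751.1 / 2.919e+09 = 3.634e-10 m³.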